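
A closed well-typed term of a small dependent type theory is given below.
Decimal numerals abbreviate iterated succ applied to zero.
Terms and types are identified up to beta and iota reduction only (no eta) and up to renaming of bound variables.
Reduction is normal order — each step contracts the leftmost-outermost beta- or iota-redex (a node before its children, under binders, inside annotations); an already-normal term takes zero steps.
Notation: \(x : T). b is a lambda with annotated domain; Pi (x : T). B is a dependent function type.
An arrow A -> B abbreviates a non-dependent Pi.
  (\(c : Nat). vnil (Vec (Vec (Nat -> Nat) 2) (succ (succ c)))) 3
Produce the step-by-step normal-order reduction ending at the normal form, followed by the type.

reduction (normal order):
  (\(c : Nat). vnil (Vec (Vec (Nat -> Nat) 2) (succ (succ c)))) 3
  ~> vnil (Vec (Vec (Nat -> Nat) 2) 5)
the term's type:
  Vec (Vec (Vec (Nat -> Nat) 2) 5) 0


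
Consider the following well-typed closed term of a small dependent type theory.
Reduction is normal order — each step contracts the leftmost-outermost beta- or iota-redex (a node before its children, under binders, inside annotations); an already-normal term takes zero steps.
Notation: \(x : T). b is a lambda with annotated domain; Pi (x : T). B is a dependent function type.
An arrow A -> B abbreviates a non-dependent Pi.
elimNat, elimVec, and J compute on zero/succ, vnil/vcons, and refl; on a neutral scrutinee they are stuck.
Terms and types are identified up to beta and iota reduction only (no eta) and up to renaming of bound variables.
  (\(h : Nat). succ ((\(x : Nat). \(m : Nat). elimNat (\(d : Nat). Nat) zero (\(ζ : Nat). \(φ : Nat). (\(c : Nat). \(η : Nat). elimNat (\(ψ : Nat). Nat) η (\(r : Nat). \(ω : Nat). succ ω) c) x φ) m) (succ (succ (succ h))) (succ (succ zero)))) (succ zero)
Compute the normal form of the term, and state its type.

reduced normal form:
  succ (succ (succ (succ (succ (succ (succ (succ (succ zero))))))))
inferred type:
  Nat
observation: the leftmost-outermost redex is a beta-redex, and normalization takes 40 steps.


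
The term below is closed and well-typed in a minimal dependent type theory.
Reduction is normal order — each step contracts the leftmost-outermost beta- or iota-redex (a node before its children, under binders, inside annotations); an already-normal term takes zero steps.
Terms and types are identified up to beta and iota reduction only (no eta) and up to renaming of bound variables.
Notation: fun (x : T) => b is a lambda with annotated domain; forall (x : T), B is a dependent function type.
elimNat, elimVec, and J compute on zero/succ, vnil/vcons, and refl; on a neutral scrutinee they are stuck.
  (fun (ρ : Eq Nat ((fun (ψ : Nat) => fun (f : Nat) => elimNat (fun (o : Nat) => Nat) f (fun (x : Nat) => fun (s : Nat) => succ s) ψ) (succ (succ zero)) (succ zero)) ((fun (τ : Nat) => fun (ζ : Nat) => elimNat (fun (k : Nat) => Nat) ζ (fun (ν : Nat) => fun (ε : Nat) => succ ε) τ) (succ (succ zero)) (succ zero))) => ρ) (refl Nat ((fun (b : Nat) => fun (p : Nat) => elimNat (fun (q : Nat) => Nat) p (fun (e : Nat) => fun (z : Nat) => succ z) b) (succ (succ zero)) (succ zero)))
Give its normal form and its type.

reduced normal form:
  refl Nat (succ (succ (succ zero)))
inferred type:
  Eq Nat (succ (succ (succ zero))) (succ (succ (succ zero)))
observation: reduction starts at a beta-redex, and 10 normal-order steps reach the normal form.


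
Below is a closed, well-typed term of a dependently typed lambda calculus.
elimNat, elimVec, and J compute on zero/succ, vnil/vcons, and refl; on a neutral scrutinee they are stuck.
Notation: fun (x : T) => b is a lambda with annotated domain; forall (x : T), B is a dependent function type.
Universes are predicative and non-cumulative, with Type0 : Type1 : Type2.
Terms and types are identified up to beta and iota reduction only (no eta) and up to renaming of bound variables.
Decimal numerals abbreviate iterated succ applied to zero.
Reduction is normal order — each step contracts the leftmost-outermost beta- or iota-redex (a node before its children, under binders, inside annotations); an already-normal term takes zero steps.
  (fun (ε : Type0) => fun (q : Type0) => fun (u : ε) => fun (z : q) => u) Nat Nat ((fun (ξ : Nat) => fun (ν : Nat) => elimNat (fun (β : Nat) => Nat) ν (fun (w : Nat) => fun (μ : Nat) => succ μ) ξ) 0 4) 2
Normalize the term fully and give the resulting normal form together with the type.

reduced normal form:
  4
the term's type:
  Nat


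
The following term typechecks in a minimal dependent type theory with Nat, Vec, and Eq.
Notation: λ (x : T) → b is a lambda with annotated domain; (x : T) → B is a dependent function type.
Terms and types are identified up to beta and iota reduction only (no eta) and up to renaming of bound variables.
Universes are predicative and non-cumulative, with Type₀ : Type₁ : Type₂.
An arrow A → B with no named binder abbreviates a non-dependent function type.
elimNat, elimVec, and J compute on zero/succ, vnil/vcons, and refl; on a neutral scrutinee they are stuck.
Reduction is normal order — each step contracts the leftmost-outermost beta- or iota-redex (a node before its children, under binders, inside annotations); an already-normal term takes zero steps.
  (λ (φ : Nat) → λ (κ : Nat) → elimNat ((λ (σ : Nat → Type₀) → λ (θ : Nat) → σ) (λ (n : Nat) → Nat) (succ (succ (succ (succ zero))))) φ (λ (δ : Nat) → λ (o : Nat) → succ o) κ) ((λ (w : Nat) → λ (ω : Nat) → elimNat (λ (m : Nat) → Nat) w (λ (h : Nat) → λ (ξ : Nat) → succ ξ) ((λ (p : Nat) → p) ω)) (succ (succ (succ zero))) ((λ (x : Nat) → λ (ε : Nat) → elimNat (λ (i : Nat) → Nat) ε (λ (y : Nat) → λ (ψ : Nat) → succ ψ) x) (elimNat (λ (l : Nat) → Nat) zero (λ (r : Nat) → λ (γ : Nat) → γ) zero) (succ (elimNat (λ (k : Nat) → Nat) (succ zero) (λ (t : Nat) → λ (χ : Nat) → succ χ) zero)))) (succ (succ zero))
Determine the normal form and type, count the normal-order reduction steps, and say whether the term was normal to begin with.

normal form:
  succ (succ (succ (succ (succ (succ (succ zero))))))
the term's type:
  Nat
steps to reach normal form (normal order): 24
term was already normal: no
first contracted redex: a beta-redex


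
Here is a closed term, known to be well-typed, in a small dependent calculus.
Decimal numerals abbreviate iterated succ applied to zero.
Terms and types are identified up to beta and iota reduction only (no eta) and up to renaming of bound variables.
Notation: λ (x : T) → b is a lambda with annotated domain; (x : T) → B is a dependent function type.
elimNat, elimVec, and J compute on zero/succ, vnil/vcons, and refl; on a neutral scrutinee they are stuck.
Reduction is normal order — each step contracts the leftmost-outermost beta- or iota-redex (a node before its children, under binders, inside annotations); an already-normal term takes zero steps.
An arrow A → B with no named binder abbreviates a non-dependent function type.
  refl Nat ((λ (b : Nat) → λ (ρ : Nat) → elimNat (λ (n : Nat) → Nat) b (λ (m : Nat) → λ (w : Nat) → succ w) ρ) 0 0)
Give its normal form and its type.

normal form:
  refl Nat 0
inferred type:
  Eq Nat 0 0
observation: the term reaches its normal form after 3 normal-order steps.


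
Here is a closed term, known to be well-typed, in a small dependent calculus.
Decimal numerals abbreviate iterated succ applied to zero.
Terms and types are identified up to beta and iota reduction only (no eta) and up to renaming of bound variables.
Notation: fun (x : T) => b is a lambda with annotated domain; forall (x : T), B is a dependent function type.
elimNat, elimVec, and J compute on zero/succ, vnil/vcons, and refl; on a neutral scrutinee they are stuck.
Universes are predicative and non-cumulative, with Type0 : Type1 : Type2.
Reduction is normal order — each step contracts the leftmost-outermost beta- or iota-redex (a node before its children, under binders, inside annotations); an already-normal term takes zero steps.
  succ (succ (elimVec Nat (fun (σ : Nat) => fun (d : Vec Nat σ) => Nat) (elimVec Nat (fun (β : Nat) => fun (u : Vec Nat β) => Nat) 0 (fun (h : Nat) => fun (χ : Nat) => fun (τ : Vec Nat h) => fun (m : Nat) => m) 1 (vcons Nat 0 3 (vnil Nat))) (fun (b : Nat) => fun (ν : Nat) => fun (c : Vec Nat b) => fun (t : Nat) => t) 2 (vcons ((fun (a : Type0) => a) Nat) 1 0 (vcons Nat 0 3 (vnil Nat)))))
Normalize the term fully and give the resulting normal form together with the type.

resulting normal form:
  2
inferred type:
  Nat
observation: the leftmost-outermost redex is an elimVec iota-redex, and normalization takes 17 steps.


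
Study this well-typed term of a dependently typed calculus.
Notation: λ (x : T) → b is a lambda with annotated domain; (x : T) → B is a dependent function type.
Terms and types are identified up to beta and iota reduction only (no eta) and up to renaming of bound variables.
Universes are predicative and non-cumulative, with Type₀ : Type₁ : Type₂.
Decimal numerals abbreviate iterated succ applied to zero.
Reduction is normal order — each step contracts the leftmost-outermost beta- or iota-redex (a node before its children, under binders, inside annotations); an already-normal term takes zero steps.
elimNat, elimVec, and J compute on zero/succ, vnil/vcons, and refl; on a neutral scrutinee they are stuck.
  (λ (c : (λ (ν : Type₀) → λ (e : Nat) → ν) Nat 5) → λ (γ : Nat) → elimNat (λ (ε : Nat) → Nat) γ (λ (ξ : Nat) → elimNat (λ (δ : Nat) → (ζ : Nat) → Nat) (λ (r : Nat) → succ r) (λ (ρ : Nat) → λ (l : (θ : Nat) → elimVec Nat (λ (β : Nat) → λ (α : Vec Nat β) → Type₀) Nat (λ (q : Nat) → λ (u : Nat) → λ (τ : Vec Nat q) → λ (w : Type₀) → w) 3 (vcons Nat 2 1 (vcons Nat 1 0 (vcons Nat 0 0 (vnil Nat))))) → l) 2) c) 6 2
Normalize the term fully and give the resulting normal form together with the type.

normal form:
  8
the term's type:
  Nat


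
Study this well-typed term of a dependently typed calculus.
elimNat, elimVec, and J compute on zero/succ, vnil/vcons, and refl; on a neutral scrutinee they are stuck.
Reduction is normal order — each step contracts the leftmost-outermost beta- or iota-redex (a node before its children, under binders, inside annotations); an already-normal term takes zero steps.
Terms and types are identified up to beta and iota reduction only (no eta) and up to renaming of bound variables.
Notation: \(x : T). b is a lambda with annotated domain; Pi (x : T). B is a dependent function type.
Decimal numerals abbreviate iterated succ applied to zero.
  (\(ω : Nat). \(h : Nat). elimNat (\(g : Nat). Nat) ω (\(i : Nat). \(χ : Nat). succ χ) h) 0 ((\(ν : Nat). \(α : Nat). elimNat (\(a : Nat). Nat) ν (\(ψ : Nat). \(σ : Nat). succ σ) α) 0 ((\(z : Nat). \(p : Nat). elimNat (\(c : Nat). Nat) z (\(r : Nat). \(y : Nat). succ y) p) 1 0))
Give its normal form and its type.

resulting normal form:
  1
inferred type:
  Nat
observation: 15 normal-order steps normalize the term, beginning with a beta-redex.


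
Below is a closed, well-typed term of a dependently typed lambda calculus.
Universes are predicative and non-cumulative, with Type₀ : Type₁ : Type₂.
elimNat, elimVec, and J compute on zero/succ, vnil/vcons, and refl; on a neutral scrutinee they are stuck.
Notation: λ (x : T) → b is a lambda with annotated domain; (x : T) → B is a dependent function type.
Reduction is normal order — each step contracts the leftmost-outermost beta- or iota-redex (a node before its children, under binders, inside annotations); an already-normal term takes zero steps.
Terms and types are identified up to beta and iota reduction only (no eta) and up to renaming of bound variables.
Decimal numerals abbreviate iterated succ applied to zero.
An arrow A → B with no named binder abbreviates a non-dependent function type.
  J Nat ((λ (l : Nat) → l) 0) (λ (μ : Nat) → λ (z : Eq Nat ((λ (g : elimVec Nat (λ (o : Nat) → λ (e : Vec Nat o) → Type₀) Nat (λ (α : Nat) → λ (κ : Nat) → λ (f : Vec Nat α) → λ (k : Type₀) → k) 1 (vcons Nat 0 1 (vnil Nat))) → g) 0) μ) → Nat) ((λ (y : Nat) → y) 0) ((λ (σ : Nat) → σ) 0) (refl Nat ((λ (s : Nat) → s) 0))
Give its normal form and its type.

reduced normal form:
  0
inferred type:
  Nat


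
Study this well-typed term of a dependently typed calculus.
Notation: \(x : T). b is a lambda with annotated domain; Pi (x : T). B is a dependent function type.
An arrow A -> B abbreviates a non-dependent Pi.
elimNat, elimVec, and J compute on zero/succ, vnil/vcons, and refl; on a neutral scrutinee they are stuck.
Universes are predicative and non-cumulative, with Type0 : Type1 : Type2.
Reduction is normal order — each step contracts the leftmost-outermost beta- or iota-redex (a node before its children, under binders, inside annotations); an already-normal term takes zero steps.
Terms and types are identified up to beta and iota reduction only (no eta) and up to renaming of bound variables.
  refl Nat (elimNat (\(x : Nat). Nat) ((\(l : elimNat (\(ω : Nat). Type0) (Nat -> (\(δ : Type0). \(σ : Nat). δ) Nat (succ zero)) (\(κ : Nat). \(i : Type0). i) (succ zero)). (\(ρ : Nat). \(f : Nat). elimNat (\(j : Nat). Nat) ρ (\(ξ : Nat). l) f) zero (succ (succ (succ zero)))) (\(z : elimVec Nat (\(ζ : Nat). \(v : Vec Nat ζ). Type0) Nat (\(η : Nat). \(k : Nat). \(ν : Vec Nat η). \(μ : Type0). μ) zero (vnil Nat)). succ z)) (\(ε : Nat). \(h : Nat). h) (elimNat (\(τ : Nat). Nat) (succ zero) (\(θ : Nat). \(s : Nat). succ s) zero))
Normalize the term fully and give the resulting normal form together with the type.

reduced normal form:
  refl Nat (succ (succ (succ zero)))
inferred type:
  Eq Nat (succ (succ (succ zero))) (succ (succ (succ zero)))
observation: the term reaches its normal form after 18 normal-order steps.


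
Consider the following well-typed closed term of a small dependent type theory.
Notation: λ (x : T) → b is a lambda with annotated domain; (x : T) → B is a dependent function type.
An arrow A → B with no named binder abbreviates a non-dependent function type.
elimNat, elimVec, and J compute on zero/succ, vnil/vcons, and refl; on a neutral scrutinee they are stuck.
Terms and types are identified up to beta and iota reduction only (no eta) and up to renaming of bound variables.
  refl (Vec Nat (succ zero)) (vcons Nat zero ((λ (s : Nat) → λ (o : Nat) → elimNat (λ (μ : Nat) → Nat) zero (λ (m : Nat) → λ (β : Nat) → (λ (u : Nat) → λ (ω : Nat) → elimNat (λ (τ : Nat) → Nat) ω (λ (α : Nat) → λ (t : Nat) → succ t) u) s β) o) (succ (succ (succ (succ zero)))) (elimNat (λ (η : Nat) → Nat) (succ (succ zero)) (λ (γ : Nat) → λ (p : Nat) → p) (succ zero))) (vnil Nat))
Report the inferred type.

type:
  Eq (Vec Nat (succ zero)) (vcons Nat zero (succ (succ (succ (succ (succ (succ (succ (succ zero)))))))) (vnil Nat)) (vcons Nat zero (succ (succ (succ (succ (succ (succ (succ (succ zero)))))))) (vnil Nat))


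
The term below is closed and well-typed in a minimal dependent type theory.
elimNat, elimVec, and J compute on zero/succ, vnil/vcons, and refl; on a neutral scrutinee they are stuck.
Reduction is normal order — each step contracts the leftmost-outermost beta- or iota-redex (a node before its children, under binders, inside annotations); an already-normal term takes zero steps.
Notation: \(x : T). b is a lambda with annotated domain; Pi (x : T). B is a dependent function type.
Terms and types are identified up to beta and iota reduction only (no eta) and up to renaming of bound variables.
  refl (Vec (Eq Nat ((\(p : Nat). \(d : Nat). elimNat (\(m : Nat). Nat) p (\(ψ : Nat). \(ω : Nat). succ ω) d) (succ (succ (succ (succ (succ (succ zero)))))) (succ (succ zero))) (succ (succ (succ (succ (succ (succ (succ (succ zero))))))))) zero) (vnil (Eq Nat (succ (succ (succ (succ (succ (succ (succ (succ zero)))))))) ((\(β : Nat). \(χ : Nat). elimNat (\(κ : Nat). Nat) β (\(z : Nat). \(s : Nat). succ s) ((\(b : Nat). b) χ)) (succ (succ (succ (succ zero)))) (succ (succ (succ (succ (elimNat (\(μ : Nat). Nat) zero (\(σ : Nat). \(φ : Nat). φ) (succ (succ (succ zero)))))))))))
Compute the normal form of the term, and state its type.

resulting normal form:
  refl (Vec (Eq Nat (succ (succ (succ (succ (succ (succ (succ (succ zero)))))))) (succ (succ (succ (succ (succ (succ (succ (succ zero))))))))) zero) (vnil (Eq Nat (succ (succ (succ (succ (succ (succ (succ (succ zero)))))))) (succ (succ (succ (succ (succ (succ (succ (succ zero))))))))))
inferred type:
  Eq (Vec (Eq Nat (succ (succ (succ (succ (succ (succ (succ (succ zero)))))))) (succ (succ (succ (succ (succ (succ (succ (succ zero))))))))) zero) (vnil (Eq Nat (succ (succ (succ (succ (succ (succ (succ (succ zero)))))))) (succ (succ (succ (succ (succ (succ (succ (succ zero)))))))))) (vnil (Eq Nat (succ (succ (succ (succ (succ (succ (succ (succ zero)))))))) (succ (succ (succ (succ (succ (succ (succ (succ zero))))))))))
observation: the first redex contracted is a beta-redex; the normal form is reached in 35 normal-order steps.


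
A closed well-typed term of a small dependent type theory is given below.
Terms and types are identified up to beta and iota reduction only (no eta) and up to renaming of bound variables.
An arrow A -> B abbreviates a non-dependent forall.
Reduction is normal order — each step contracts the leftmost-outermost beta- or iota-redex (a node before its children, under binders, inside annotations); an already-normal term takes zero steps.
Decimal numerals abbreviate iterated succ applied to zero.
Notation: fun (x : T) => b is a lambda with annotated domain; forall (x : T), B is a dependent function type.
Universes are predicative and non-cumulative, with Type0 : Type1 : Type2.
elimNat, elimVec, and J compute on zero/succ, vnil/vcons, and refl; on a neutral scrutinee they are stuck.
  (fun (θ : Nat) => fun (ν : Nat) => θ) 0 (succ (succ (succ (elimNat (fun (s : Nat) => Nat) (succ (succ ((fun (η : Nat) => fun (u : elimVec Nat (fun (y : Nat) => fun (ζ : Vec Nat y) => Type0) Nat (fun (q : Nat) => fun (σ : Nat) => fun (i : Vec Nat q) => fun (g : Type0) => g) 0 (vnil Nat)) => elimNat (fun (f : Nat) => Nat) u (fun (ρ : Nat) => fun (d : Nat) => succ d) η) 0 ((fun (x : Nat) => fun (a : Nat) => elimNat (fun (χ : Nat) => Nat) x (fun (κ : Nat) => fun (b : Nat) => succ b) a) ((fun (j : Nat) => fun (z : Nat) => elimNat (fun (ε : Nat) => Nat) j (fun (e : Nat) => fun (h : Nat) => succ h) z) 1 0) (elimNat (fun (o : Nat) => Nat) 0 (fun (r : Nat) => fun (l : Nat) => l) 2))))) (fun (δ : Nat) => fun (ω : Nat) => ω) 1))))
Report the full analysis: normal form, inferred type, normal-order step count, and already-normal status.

resulting normal form:
  0
the term's type:
  Nat
reduction steps (normal order): 2
already normal: no
first redex: a beta-redex


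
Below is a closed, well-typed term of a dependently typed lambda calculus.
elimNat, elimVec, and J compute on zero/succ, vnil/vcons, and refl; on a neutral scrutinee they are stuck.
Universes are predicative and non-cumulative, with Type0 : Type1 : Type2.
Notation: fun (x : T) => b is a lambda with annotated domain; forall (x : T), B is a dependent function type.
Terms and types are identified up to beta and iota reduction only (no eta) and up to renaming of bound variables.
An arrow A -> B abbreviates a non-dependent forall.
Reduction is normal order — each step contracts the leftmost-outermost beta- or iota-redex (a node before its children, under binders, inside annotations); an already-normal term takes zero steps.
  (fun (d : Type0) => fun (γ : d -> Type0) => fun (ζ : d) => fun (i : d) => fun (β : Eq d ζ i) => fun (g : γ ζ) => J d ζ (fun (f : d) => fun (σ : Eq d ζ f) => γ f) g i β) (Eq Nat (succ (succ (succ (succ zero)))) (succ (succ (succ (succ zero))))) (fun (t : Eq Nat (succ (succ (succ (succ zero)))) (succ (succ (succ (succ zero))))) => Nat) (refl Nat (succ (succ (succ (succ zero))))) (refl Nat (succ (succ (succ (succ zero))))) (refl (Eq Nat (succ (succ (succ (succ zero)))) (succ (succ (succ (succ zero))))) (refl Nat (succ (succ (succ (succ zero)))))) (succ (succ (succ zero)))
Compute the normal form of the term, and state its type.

reduced normal form:
  succ (succ (succ zero))
inferred type:
  Nat
observation: reduction starts at a beta-redex, and 7 normal-order steps reach the normal form.


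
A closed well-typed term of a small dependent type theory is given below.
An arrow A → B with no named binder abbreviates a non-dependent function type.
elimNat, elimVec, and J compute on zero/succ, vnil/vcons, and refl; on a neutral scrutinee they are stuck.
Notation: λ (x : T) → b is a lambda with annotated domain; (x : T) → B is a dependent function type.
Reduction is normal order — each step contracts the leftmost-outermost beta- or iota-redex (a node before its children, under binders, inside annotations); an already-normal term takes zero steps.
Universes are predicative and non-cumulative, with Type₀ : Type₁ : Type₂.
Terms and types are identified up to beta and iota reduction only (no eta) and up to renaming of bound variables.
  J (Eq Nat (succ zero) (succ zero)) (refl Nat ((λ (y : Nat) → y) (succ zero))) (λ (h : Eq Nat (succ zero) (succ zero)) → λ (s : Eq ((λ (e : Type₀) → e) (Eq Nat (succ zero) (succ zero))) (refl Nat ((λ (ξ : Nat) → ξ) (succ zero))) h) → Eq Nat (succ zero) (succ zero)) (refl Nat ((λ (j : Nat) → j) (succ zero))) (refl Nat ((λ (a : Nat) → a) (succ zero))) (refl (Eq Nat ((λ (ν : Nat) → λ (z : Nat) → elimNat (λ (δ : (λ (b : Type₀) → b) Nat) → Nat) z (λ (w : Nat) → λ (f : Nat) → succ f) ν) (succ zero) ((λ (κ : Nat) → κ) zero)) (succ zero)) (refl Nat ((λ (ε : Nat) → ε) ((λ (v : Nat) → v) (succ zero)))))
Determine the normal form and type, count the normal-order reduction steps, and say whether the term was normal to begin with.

resulting normal form:
  refl Nat (succ zero)
type:
  Eq Nat (succ zero) (succ zero)
reduction steps (normal order): 2
term was already normal: no
first redex: a J iota-redex


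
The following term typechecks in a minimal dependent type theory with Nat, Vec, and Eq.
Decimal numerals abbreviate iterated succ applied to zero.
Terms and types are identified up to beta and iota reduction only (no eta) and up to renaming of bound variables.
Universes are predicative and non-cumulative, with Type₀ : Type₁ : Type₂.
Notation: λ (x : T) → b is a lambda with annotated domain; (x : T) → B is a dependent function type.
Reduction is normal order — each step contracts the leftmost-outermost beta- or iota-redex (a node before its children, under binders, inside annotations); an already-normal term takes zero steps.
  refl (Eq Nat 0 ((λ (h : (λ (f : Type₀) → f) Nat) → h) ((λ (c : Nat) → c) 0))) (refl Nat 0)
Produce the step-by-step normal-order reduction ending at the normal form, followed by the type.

normal-order reduction:
  refl (Eq Nat 0 ((λ (h : (λ (f : Type₀) → f) Nat) → h) ((λ (c : Nat) → c) 0))) (refl Nat 0)
  ~> refl (Eq Nat 0 ((λ (h : Nat) → h) 0)) (refl Nat 0)
  ~> refl (Eq Nat 0 0) (refl Nat 0)
the term's type:
  Eq (Eq Nat 0 0) (refl Nat 0) (refl Nat 0)


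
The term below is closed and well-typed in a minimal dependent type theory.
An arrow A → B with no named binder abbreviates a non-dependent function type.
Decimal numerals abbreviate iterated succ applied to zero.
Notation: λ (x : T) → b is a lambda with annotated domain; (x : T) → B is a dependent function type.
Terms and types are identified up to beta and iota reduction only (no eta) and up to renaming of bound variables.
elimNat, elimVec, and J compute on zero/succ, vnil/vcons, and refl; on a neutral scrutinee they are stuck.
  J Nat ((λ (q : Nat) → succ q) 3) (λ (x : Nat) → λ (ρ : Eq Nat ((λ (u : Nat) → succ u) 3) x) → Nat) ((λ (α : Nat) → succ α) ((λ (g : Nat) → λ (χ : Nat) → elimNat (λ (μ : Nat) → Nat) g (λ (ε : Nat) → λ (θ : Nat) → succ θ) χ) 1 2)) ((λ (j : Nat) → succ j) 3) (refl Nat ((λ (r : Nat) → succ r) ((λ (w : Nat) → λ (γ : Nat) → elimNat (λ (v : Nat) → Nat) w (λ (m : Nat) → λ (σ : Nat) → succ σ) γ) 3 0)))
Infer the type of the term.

inferred type:
  Nat


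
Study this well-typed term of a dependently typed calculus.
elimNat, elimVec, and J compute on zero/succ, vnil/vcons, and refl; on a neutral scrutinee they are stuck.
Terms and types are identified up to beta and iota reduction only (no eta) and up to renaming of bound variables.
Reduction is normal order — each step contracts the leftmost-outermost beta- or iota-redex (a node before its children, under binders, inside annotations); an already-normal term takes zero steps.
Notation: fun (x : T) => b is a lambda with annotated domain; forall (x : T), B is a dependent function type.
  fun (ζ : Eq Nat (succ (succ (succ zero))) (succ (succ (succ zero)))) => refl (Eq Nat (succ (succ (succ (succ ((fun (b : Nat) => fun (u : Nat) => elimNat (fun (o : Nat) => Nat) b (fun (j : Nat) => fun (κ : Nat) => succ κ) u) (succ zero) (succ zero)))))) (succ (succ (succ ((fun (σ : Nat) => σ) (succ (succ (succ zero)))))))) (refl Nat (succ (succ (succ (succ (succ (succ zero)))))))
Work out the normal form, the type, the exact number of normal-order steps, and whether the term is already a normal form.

resulting normal form:
  fun (ζ : Eq Nat (succ (succ (succ zero))) (succ (succ (succ zero)))) => refl (Eq Nat (succ (succ (succ (succ (succ (succ zero)))))) (succ (succ (succ (succ (succ (succ zero))))))) (refl Nat (succ (succ (succ (succ (succ (succ zero)))))))
type:
  forall (ζ : Eq Nat (succ (succ (succ zero))) (succ (succ (succ zero)))), Eq (Eq Nat (succ (succ (succ (succ (succ (succ zero)))))) (succ (succ (succ (succ (succ (succ zero))))))) (refl Nat (succ (succ (succ (succ (succ (succ zero))))))) (refl Nat (succ (succ (succ (succ (succ (succ zero)))))))
normal-order step count: 7
term was already normal: no
first contracted redex: a beta-redex


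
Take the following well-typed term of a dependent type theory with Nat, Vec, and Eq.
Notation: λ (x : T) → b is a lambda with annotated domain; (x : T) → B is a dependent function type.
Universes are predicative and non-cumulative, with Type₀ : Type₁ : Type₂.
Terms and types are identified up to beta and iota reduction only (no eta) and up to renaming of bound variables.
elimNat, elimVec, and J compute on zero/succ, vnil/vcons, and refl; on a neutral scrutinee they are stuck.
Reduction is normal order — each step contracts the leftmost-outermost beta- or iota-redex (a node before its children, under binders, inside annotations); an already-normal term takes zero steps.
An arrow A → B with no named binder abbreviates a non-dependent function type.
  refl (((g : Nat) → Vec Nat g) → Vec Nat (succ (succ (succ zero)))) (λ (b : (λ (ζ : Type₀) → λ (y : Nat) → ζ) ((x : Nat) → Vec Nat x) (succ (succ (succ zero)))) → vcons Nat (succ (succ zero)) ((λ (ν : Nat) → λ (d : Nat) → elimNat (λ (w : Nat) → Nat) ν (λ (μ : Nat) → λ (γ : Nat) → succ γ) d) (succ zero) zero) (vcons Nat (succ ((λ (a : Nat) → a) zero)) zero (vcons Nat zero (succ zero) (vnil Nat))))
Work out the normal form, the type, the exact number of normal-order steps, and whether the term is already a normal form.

reduced normal form:
  refl (((g : Nat) → Vec Nat g) → Vec Nat (succ (succ (succ zero)))) (λ (b : (ζ : Nat) → Vec Nat ζ) → vcons Nat (succ (succ zero)) (succ zero) (vcons Nat (succ zero) zero (vcons Nat zero (succ zero) (vnil Nat))))
type:
  Eq (((g : Nat) → Vec Nat g) → Vec Nat (succ (succ (succ zero)))) (λ (b : (ζ : Nat) → Vec Nat ζ) → vcons Nat (succ (succ zero)) (succ zero) (vcons Nat (succ zero) zero (vcons Nat zero (succ zero) (vnil Nat)))) (λ (y : (x : Nat) → Vec Nat x) → vcons Nat (succ (succ zero)) (succ zero) (vcons Nat (succ zero) zero (vcons Nat zero (succ zero) (vnil Nat))))
normal-order step count: 6
term was already normal: no
first contracted redex: a beta-redex


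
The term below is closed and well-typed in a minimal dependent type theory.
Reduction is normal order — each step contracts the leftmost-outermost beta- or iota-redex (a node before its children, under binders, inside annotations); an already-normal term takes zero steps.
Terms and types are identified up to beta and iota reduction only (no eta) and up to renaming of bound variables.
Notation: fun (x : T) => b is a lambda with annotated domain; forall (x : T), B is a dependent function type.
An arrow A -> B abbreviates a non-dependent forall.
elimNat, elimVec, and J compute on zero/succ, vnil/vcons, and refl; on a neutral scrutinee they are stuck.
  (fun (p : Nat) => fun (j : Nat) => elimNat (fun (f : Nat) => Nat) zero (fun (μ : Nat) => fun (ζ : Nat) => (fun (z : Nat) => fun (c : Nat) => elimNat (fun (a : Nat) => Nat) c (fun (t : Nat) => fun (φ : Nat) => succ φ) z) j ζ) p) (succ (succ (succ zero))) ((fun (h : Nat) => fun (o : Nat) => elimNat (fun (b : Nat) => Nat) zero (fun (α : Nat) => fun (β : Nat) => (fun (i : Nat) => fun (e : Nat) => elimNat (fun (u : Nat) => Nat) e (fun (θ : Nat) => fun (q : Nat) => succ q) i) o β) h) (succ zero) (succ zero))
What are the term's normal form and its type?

resulting normal form:
  succ (succ (succ zero))
the term's type:
  Nat


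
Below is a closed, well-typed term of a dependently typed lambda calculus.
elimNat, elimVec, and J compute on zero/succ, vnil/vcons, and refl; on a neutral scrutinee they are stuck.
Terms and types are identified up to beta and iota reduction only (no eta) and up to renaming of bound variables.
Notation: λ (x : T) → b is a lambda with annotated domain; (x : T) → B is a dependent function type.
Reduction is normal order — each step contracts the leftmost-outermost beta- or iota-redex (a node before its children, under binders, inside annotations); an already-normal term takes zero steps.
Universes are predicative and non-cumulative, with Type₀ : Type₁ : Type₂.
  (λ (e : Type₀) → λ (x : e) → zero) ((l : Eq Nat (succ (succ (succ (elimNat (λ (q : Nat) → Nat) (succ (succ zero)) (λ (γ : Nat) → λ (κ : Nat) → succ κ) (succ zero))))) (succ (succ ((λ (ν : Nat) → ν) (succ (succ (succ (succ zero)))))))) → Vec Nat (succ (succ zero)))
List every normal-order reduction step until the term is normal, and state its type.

normal-order reduction sequence:
  (λ (e : Type₀) → λ (x : e) → zero) ((l : Eq Nat (succ (succ (succ (elimNat (λ (q : Nat) → Nat) (succ (succ zero)) (λ (γ : Nat) → λ (κ : Nat) → succ κ) (succ zero))))) (succ (succ ((λ (ν : Nat) → ν) (succ (succ (succ (succ zero)))))))) → Vec Nat (succ (succ zero)))
  ~> λ (e : (x : Eq Nat (succ (succ (succ (elimNat (λ (l : Nat) → Nat) (succ (succ zero)) (λ (q : Nat) → λ (γ : Nat) → succ γ) (succ zero))))) (succ (succ ((λ (κ : Nat) → κ) (succ (succ (succ (succ zero)))))))) → Vec Nat (succ (succ zero))) → zero
  ~> λ (e : (x : Eq Nat (succ (succ (succ ((λ (l : Nat) → λ (q : Nat) → succ q) zero (elimNat (λ (γ : Nat) → Nat) (succ (succ zero)) (λ (κ : Nat) → λ (ν : Nat) → succ ν) zero))))) (succ (succ ((λ (c : Nat) → c) (succ (succ (succ (succ zero)))))))) → Vec Nat (succ (succ zero))) → zero
  ~> λ (e : (x : Eq Nat (succ (succ (succ ((λ (l : Nat) → succ l) (elimNat (λ (q : Nat) → Nat) (succ (succ zero)) (λ (γ : Nat) → λ (κ : Nat) → succ κ) zero))))) (succ (succ ((λ (ν : Nat) → ν) (succ (succ (succ (succ zero)))))))) → Vec Nat (succ (succ zero))) → zero
  ~> λ (e : (x : Eq Nat (succ (succ (succ (succ (elimNat (λ (l : Nat) → Nat) (succ (succ zero)) (λ (q : Nat) → λ (γ : Nat) → succ γ) zero))))) (succ (succ ((λ (κ : Nat) → κ) (succ (succ (succ (succ zero)))))))) → Vec Nat (succ (succ zero))) → zero
  ~> λ (e : (x : Eq Nat (succ (succ (succ (succ (succ (succ zero)))))) (succ (succ ((λ (l : Nat) → l) (succ (succ (succ (succ zero)))))))) → Vec Nat (succ (succ zero))) → zero
  ~> λ (e : (x : Eq Nat (succ (succ (succ (succ (succ (succ zero)))))) (succ (succ (succ (succ (succ (succ zero))))))) → Vec Nat (succ (succ zero))) → zero
type:
  (e : (x : Eq Nat (succ (succ (succ (succ (succ (succ zero)))))) (succ (succ (succ (succ (succ (succ zero))))))) → Vec Nat (succ (succ zero))) → Nat


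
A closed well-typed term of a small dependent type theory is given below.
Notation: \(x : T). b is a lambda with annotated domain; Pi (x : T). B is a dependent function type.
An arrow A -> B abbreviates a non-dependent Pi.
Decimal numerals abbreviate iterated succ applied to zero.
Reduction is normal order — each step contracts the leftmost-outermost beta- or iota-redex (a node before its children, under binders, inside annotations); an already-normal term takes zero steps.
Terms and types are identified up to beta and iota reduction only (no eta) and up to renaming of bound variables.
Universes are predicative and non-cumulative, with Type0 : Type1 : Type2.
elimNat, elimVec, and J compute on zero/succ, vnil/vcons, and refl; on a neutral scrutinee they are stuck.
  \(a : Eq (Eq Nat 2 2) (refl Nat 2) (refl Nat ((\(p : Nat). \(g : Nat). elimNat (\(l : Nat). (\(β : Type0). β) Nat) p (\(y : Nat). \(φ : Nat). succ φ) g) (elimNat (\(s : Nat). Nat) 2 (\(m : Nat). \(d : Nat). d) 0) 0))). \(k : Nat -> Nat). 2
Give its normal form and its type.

normal form:
  \(a : Eq (Eq Nat 2 2) (refl Nat 2) (refl Nat 2)). \(p : Nat -> Nat). 2
type:
  Eq (Eq Nat 2 2) (refl Nat 2) (refl Nat 2) -> (Nat -> Nat) -> Nat


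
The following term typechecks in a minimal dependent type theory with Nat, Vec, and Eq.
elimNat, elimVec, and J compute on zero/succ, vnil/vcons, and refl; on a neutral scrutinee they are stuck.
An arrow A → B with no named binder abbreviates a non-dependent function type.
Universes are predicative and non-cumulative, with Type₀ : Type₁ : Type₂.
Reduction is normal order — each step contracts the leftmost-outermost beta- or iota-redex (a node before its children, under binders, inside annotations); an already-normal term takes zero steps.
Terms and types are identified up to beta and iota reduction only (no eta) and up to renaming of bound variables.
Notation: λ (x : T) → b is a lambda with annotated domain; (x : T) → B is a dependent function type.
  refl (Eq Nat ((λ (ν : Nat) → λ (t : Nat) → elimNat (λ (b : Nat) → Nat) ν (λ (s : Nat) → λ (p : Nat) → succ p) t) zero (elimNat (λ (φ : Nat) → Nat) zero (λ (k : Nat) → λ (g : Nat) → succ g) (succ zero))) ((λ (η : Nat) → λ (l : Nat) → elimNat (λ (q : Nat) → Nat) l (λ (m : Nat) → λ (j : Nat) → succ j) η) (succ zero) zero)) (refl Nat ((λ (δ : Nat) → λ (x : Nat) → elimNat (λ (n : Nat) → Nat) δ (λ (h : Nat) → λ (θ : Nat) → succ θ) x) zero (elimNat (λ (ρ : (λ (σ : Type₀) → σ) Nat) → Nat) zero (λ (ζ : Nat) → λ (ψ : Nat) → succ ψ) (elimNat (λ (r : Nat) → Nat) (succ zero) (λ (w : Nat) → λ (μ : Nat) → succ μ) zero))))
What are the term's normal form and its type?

reduced normal form:
  refl (Eq Nat (succ zero) (succ zero)) (refl Nat (succ zero))
type:
  Eq (Eq Nat (succ zero) (succ zero)) (refl Nat (succ zero)) (refl Nat (succ zero))


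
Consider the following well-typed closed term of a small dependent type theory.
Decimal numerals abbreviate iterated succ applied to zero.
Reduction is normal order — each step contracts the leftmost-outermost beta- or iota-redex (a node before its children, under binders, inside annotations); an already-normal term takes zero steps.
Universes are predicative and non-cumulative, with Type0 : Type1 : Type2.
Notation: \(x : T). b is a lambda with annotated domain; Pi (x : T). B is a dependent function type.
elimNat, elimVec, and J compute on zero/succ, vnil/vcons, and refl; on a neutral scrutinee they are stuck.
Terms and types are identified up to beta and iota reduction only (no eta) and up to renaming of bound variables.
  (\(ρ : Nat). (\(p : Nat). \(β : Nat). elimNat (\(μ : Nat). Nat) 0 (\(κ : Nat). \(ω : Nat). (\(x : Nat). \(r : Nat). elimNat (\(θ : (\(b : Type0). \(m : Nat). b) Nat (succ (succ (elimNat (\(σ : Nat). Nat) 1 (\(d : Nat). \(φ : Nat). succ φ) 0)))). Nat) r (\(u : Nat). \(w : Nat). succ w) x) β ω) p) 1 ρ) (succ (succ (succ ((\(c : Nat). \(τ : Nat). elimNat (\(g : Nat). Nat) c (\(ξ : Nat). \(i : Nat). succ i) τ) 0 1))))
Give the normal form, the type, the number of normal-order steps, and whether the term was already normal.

resulting normal form:
  4
inferred type:
  Nat
steps to reach normal form (normal order): 30
term was already normal: no
first contracted redex: a beta-redex


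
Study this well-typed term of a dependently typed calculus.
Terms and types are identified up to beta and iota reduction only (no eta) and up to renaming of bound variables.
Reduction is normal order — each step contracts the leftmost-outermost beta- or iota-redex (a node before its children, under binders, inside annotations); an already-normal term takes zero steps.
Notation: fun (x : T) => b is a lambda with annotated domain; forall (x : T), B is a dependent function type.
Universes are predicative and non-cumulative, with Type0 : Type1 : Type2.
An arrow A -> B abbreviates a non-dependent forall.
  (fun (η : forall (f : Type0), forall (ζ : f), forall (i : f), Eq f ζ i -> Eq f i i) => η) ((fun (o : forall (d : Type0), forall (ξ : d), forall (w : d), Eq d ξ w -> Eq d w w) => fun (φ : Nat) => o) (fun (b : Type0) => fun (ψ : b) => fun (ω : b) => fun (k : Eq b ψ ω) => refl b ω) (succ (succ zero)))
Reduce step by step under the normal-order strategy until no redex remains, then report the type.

normal-order reduction sequence:
  (fun (η : forall (f : Type0), forall (ζ : f), forall (i : f), Eq f ζ i -> Eq f i i) => η) ((fun (o : forall (d : Type0), forall (ξ : d), forall (w : d), Eq d ξ w -> Eq d w w) => fun (φ : Nat) => o) (fun (b : Type0) => fun (ψ : b) => fun (ω : b) => fun (k : Eq b ψ ω) => refl b ω) (succ (succ zero)))
  ~> (fun (η : forall (f : Type0), forall (ζ : f), forall (i : f), Eq f ζ i -> Eq f i i) => fun (o : Nat) => η) (fun (d : Type0) => fun (ξ : d) => fun (w : d) => fun (φ : Eq d ξ w) => refl d w) (succ (succ zero))
  ~> (fun (η : Nat) => fun (f : Type0) => fun (ζ : f) => fun (i : f) => fun (o : Eq f ζ i) => refl f i) (succ (succ zero))
  ~> fun (η : Type0) => fun (f : η) => fun (ζ : η) => fun (i : Eq η f ζ) => refl η ζ
type:
  forall (η : Type0), forall (f : η), forall (ζ : η), Eq η f ζ -> Eq η ζ ζ


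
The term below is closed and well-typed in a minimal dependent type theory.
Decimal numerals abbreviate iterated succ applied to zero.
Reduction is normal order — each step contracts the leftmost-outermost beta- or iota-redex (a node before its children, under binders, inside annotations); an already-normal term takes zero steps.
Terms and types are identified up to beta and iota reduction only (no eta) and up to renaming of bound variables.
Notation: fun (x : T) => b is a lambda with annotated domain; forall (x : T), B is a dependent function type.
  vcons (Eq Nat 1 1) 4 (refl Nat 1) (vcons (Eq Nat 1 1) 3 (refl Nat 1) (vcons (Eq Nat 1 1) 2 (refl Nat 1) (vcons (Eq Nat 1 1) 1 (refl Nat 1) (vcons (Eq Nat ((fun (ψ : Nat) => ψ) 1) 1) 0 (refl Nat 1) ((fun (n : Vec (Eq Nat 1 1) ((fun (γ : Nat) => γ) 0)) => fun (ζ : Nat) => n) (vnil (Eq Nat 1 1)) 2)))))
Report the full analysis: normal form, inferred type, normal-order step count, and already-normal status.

normal form:
  vcons (Eq Nat 1 1) 4 (refl Nat 1) (vcons (Eq Nat 1 1) 3 (refl Nat 1) (vcons (Eq Nat 1 1) 2 (refl Nat 1) (vcons (Eq Nat 1 1) 1 (refl Nat 1) (vcons (Eq Nat 1 1) 0 (refl Nat 1) (vnil (Eq Nat 1 1))))))
the term's type:
  Vec (Eq Nat 1 1) 5
steps to reach normal form (normal order): 3
already normal: no
first redex: a beta-redex


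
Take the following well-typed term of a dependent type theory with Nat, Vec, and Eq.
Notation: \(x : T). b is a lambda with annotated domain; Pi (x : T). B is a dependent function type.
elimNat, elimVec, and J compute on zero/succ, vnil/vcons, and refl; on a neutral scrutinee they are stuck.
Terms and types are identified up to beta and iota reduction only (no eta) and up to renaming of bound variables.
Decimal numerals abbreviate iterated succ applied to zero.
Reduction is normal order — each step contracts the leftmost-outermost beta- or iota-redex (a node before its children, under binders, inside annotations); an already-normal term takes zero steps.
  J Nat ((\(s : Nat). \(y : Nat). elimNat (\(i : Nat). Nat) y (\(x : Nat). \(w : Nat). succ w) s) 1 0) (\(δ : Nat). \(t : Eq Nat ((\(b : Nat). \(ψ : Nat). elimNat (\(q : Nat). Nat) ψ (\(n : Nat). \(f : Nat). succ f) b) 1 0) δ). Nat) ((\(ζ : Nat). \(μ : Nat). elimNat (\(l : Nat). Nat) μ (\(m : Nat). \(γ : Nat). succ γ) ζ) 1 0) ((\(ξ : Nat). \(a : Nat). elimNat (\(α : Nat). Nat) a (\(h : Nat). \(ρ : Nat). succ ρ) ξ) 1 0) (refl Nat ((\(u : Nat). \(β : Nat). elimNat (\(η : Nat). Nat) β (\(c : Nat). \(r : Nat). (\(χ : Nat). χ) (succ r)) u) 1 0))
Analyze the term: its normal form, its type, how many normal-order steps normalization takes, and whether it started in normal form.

resulting normal form:
  1
inferred type:
  Nat
reduction steps (normal order): 7
term was already normal: no
first redex: a J iota-redex
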